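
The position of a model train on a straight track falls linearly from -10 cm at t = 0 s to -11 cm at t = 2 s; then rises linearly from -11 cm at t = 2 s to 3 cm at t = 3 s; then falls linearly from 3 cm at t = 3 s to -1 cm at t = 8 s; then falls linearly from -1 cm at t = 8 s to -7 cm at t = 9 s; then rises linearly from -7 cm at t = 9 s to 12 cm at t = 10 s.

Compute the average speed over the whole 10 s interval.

4.4 cm/s

Average speed = (total path length)/(elapsed time); on a piecewise-linear x-t graph the path length is Σ|Δx|.
0–2 s: |Δx| = |-11 − -10| = 1 cm
2–3 s: |Δx| = |3 − -11| = 14 cm
3–8 s: |Δx| = |-1 − 3| = 4 cm
8–9 s: |Δx| = |-7 − -1| = 6 cm
9–10 s: |Δx| = |12 − -7| = 19 cm
Total path = 44 cm; average speed = 44/10 = 4.4 cm/s.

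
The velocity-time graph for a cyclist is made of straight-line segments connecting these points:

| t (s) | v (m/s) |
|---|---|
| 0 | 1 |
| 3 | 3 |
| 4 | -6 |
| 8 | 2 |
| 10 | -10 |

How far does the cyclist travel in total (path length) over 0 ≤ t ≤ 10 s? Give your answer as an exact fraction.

Total distance travelled is ∫|v| dt — sum the magnitudes of each area piece.
0–3 s: |½(1 + 3)(3)| = 6 m
3–4 s: v = 0 at t = 10/3 s; triangle areas 0.5 + 2 = 2.5 m
4–8 s: v = 0 at t = 7 s; triangle areas 9 + 1 = 10 m
8–10 s: v = 0 at t = 25/3 s; triangle areas 1/3 + 25/3 = 26/3 m
Total distance = 163/6 m

163/6 m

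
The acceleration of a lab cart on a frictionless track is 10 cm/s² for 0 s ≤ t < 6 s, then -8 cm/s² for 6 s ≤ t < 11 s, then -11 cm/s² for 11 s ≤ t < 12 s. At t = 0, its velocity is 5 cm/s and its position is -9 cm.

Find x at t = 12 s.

On each constant-a segment, Δv = aΔt and Δx = v₀Δt + ½aΔt²; chain segment to segment.
0–6 s: v starts 5 cm/s; Δx = 5·6 + ½·10·6² = 210 cm; v ends 65 cm/s.
6–11 s: v starts 65 cm/s; Δx = 65·5 + ½·-8·5² = 225 cm; v ends 25 cm/s.
11–12 s: v starts 25 cm/s; Δx = 25·1 + ½·-11·1² = 19.5 cm; v ends 14 cm/s.
x(12) = -9 + Σ Δx = 445.5 cm.

445.5 cm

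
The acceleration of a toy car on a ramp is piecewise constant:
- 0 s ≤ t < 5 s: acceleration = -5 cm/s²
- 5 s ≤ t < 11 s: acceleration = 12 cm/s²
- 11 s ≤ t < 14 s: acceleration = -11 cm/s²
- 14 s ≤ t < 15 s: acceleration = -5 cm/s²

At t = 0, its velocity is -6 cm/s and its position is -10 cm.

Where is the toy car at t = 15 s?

On each constant-a segment, Δv = aΔt and Δx = v₀Δt + ½aΔt²; chain segment to segment.
0–5 s: v starts -6 cm/s; Δx = -6·5 + ½·-5·5² = -92.5 cm; v ends -31 cm/s.
5–11 s: v starts -31 cm/s; Δx = -31·6 + ½·12·6² = 30 cm; v ends 41 cm/s.
11–14 s: v starts 41 cm/s; Δx = 41·3 + ½·-11·3² = 73.5 cm; v ends 8 cm/s.
14–15 s: v starts 8 cm/s; Δx = 8·1 + ½·-5·1² = 5.5 cm; v ends 3 cm/s.
x(15) = -10 + Σ Δx = 6.5 cm.

6.5 cm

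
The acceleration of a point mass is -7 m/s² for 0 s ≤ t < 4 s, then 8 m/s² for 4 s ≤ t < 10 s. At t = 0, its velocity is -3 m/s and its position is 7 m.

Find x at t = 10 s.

On each constant-a segment, Δv = aΔt and Δx = v₀Δt + ½aΔt²; chain segment to segment.
0–4 s: v starts -3 m/s; Δx = -3·4 + ½·-7·4² = -68 m; v ends -31 m/s.
4–10 s: v starts -31 m/s; Δx = -31·6 + ½·8·6² = -42 m; v ends 17 m/s.
x(10) = 7 + Σ Δx = -103 m.

-103 m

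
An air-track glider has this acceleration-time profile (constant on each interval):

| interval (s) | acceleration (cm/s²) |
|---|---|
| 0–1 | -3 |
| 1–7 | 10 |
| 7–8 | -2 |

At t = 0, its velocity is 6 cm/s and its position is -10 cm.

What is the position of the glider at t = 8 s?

On each constant-a segment, Δv = aΔt and Δx = v₀Δt + ½aΔt²; chain segment to segment.
0–1 s: v starts 6 cm/s; Δx = 6·1 + ½·-3·1² = 4.5 cm; v ends 3 cm/s.
1–7 s: v starts 3 cm/s; Δx = 3·6 + ½·10·6² = 198 cm; v ends 63 cm/s.
7–8 s: v starts 63 cm/s; Δx = 63·1 + ½·-2·1² = 62 cm; v ends 61 cm/s.
x(8) = -10 + Σ Δx = 254.5 cm.

254.5 cm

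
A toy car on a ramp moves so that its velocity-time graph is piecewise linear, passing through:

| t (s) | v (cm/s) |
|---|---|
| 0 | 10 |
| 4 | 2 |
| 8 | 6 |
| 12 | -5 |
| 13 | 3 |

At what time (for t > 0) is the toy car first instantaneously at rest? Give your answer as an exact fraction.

t = 112/11 s

v changes sign on 8–12 s (from 6 to -5); the graph is linear there, so v = 0 at t = 8 + (-6)·(12 − 8)/(-5 − 6) = 112/11 s.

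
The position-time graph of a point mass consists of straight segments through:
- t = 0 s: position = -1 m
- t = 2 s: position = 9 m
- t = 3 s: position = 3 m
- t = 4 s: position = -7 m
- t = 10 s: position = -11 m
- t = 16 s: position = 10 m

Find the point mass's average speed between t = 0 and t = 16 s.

3.1875 m/s

Average speed = (total path length)/(elapsed time); on a piecewise-linear x-t graph the path length is Σ|Δx|.
0–2 s: |Δx| = |9 − -1| = 10 m
2–3 s: |Δx| = |3 − 9| = 6 m
3–4 s: |Δx| = |-7 − 3| = 10 m
4–10 s: |Δx| = |-11 − -7| = 4 m
10–16 s: |Δx| = |10 − -11| = 21 m
Total path = 51 m; average speed = 51/16 = 3.1875 m/s.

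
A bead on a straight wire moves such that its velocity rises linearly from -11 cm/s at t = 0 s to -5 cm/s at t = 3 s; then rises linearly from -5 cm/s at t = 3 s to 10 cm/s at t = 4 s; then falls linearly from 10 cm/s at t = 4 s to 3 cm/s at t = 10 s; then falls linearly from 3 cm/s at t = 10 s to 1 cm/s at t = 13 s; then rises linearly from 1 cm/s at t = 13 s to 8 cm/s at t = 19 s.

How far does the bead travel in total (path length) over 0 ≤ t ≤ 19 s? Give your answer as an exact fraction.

Total distance travelled is ∫|v| dt — sum the magnitudes of each area piece.
0–3 s: |½(-11 + -5)(3)| = 24 cm
3–4 s: v = 0 at t = 10/3 s; triangle areas 5/6 + 10/3 = 25/6 cm
4–10 s: |½(10 + 3)(6)| = 39 cm
10–13 s: |½(3 + 1)(3)| = 6 cm
13–19 s: |½(1 + 8)(6)| = 27 cm
Total distance = 601/6 cm

601/6 cm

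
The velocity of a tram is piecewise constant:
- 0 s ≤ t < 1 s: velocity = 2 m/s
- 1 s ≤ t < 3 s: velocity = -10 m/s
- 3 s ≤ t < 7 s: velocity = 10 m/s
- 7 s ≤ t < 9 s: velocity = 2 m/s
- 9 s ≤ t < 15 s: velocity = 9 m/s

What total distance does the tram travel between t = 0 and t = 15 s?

120 m

Total distance travelled is ∫|v| dt — sum the magnitudes of each area piece.
0–1 s: |2| × 1 = 2 m
1–3 s: |-10| × 2 = 20 m
3–7 s: |10| × 4 = 40 m
7–9 s: |2| × 2 = 4 m
9–15 s: |9| × 6 = 54 m
Total distance = 120 m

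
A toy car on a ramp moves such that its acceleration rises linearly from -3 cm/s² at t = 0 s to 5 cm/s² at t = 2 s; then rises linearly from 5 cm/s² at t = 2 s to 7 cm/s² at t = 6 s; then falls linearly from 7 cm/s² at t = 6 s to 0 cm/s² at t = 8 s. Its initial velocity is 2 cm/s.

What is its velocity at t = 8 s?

35 cm/s

Δv equals the area under the a-t graph; then v = v₀ + Δv.
0–2 s: ½(-3 + 5)(2) = 2 cm/s
2–6 s: ½(5 + 7)(4) = 24 cm/s
6–8 s: ½(7 + 0)(2) = 7 cm/s
Δv = 33 cm/s, so v(8) = 2 + (33) = 35 cm/s.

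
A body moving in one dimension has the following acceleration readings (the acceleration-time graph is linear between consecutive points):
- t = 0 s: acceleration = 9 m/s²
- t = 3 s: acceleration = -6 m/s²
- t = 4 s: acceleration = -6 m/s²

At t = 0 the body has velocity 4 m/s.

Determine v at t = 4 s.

2.5 m/s

Δv equals the area under the a-t graph; then v = v₀ + Δv.
0–3 s: ½(9 + -6)(3) = 4.5 m/s
3–4 s: -6 × 1 = -6 m/s
Δv = -1.5 m/s, so v(4) = 4 + (-1.5) = 2.5 m/s.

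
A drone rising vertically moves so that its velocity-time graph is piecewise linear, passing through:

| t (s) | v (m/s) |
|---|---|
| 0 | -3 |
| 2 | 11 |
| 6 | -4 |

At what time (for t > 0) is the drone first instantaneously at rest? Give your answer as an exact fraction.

t = 3/7 s

v changes sign on 0–2 s (from -3 to 11); the graph is linear there, so v = 0 at t = 0 + (3)·(2 − 0)/(11 − -3) = 3/7 s.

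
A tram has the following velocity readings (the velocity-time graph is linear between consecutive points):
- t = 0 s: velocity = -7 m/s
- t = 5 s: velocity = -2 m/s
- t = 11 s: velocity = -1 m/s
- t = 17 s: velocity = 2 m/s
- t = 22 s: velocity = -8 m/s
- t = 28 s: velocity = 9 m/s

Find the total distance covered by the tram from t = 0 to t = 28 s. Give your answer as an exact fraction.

Total distance travelled is ∫|v| dt — sum the magnitudes of each area piece.
0–5 s: |½(-7 + -2)(5)| = 22.5 m
5–11 s: |½(-2 + -1)(6)| = 9 m
11–17 s: v = 0 at t = 13 s; triangle areas 1 + 4 = 5 m
17–22 s: v = 0 at t = 18 s; triangle areas 1 + 16 = 17 m
22–28 s: v = 0 at t = 422/17 s; triangle areas 192/17 + 243/17 = 435/17 m
Total distance = 2689/34 m

2689/34 m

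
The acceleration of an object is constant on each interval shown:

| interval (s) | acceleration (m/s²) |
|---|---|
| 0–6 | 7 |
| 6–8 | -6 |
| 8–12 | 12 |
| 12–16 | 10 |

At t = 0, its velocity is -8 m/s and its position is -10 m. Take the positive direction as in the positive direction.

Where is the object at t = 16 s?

On each constant-a segment, Δv = aΔt and Δx = v₀Δt + ½aΔt²; chain segment to segment.
0–6 s: v starts -8 m/s; Δx = -8·6 + ½·7·6² = 78 m; v ends 34 m/s.
6–8 s: v starts 34 m/s; Δx = 34·2 + ½·-6·2² = 56 m; v ends 22 m/s.
8–12 s: v starts 22 m/s; Δx = 22·4 + ½·12·4² = 184 m; v ends 70 m/s.
12–16 s: v starts 70 m/s; Δx = 70·4 + ½·10·4² = 360 m; v ends 110 m/s.
x(16) = -10 + Σ Δx = 668 m.

668 m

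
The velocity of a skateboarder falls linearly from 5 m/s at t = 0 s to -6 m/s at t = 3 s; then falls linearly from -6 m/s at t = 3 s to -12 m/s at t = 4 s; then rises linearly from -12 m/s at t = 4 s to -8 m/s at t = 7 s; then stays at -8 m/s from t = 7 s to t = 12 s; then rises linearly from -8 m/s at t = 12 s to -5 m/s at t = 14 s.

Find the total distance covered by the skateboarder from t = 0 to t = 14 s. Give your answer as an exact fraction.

Distance (not displacement) is the total path length: add the absolute areas under v-t.
0–3 s: v = 0 at t = 15/11 s; triangle areas 75/22 + 54/11 = 183/22 m
3–4 s: |½(-6 + -12)(1)| = 9 m
4–7 s: |½(-12 + -8)(3)| = 30 m
7–12 s: |-8| × 5 = 40 m
12–14 s: |½(-8 + -5)(2)| = 13 m
Total distance = 2207/22 m

2207/22 m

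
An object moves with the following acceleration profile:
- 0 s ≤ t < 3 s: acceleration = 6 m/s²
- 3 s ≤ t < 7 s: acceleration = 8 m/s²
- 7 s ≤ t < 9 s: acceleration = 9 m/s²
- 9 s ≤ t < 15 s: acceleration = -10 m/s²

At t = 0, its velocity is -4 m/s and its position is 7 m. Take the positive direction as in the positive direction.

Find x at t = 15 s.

On each constant-a segment, Δv = aΔt and Δx = v₀Δt + ½aΔt²; chain segment to segment.
0–3 s: v starts -4 m/s; Δx = -4·3 + ½·6·3² = 15 m; v ends 14 m/s.
3–7 s: v starts 14 m/s; Δx = 14·4 + ½·8·4² = 120 m; v ends 46 m/s.
7–9 s: v starts 46 m/s; Δx = 46·2 + ½·9·2² = 110 m; v ends 64 m/s.
9–15 s: v starts 64 m/s; Δx = 64·6 + ½·-10·6² = 204 m; v ends 4 m/s.
x(15) = 7 + Σ Δx = 456 m.

456 m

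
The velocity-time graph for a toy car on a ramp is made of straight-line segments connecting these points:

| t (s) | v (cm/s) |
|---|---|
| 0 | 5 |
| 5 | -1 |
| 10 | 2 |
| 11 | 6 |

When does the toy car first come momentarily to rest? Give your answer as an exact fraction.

t = 25/6 s

v changes sign on 0–5 s (from 5 to -1); the graph is linear there, so v = 0 at t = 0 + (-5)·(5 − 0)/(-1 − 5) = 25/6 s.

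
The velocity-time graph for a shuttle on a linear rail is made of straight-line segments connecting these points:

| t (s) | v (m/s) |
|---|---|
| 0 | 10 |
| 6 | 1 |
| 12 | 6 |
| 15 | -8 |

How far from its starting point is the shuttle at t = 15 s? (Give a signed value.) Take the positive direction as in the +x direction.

51 m

Net displacement equals the area under the velocity-time graph (areas below the axis count negative).
0–6 s: ½(10 + 1)(6) = 33 m
6–12 s: ½(1 + 6)(6) = 21 m
12–15 s: ½(6 + -8)(3) = -3 m
Net displacement = 51 m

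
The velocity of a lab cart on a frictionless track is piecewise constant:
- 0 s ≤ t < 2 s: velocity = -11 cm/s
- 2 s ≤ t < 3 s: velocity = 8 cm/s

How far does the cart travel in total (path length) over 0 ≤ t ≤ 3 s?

30 cm

Distance (not displacement) is the total path length: add the absolute areas under v-t.
0–2 s: |-11| × 2 = 22 cm
2–3 s: |8| × 1 = 8 cm
Total distance = 30 cm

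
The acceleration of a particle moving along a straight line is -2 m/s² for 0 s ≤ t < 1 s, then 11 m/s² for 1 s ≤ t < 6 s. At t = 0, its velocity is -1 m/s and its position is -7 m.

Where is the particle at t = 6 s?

On each constant-a segment, Δv = aΔt and Δx = v₀Δt + ½aΔt²; chain segment to segment.
0–1 s: v starts -1 m/s; Δx = -1·1 + ½·-2·1² = -2 m; v ends -3 m/s.
1–6 s: v starts -3 m/s; Δx = -3·5 + ½·11·5² = 122.5 m; v ends 52 m/s.
x(6) = -7 + Σ Δx = 113.5 m.

113.5 m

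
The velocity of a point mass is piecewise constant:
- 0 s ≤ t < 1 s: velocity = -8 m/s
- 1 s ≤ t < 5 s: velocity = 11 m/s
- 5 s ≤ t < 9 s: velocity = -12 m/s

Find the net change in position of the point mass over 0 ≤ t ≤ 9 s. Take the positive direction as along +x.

Displacement is the signed area under the v-t curve.
0–1 s: -8 × 1 = -8 m
1–5 s: 11 × 4 = 44 m
5–9 s: -12 × 4 = -48 m
Net displacement = -12 m

-12 m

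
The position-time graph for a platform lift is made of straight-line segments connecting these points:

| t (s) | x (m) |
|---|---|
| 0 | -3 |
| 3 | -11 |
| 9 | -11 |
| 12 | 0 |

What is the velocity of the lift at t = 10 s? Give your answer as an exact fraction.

Velocity is the slope of the x-t graph on 9–12 s: (0 − -11)/(12 − 9) = 11/3 m/s.

11/3 m/s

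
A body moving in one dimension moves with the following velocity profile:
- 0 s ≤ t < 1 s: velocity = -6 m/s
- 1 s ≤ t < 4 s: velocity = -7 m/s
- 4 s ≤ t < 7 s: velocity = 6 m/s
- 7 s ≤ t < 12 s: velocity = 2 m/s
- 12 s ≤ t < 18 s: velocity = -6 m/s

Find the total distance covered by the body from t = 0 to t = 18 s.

91 m

Distance (not displacement) is the total path length: add the absolute areas under v-t.
0–1 s: |-6| × 1 = 6 m
1–4 s: |-7| × 3 = 21 m
4–7 s: |6| × 3 = 18 m
7–12 s: |2| × 5 = 10 m
12–18 s: |-6| × 6 = 36 m
Total distance = 91 m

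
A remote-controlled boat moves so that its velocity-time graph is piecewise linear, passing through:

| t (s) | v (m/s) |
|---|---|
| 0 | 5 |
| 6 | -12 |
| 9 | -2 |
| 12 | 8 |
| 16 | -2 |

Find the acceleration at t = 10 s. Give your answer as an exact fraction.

Acceleration is the slope of the v-t graph on 9–12 s: (8 − -2)/(12 − 9) = 10/3 m/s².

10/3 m/s²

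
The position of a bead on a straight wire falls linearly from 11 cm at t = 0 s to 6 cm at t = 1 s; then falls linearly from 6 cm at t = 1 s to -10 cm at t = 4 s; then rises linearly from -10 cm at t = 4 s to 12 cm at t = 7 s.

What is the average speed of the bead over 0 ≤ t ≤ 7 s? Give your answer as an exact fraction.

Average speed = (total path length)/(elapsed time); on a piecewise-linear x-t graph the path length is Σ|Δx|.
0–1 s: |Δx| = |6 − 11| = 5 cm
1–4 s: |Δx| = |-10 − 6| = 16 cm
4–7 s: |Δx| = |12 − -10| = 22 cm
Total path = 43 cm; average speed = 43/7 = 43/7 cm/s.

43/7 cm/s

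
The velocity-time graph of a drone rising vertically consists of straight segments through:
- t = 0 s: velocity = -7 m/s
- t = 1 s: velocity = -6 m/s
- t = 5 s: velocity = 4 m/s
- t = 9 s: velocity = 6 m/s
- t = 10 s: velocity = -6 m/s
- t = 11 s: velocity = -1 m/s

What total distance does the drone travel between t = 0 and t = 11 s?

Total distance travelled is ∫|v| dt — sum the magnitudes of each area piece.
0–1 s: |½(-7 + -6)(1)| = 6.5 m
1–5 s: v = 0 at t = 3.4 s; triangle areas 7.2 + 3.2 = 10.4 m
5–9 s: |½(4 + 6)(4)| = 20 m
9–10 s: v = 0 at t = 9.5 s; triangle areas 1.5 + 1.5 = 3 m
10–11 s: |½(-6 + -1)(1)| = 3.5 m
Total distance = 43.4 m

43.4 m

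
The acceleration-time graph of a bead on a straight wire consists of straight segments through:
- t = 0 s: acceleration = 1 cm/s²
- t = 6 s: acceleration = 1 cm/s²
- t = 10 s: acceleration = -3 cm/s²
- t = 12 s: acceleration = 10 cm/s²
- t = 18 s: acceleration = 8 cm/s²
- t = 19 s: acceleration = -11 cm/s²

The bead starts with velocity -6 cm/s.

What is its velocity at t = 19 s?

Δv equals the area under the a-t graph; then v = v₀ + Δv.
0–6 s: 1 × 6 = 6 cm/s
6–10 s: ½(1 + -3)(4) = -4 cm/s
10–12 s: ½(-3 + 10)(2) = 7 cm/s
12–18 s: ½(10 + 8)(6) = 54 cm/s
18–19 s: ½(8 + -11)(1) = -1.5 cm/s
Δv = 61.5 cm/s, so v(19) = -6 + (61.5) = 55.5 cm/s.

55.5 cm/s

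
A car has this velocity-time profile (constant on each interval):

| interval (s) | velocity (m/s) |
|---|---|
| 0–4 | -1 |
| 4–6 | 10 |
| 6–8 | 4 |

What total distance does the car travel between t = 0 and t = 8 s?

Distance (not displacement) is the total path length: add the absolute areas under v-t.
0–4 s: |-1| × 4 = 4 m
4–6 s: |10| × 2 = 20 m
6–8 s: |4| × 2 = 8 m
Total distance = 32 m

32 m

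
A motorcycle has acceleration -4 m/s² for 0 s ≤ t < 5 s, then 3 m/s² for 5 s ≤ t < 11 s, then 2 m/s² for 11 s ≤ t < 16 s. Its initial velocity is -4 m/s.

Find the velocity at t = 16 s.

Δv equals the area under the a-t graph; then v = v₀ + Δv.
0–5 s: -4 × 5 = -20 m/s
5–11 s: 3 × 6 = 18 m/s
11–16 s: 2 × 5 = 10 m/s
Δv = 8 m/s, so v(16) = -4 + (8) = 4 m/s.

4 m/s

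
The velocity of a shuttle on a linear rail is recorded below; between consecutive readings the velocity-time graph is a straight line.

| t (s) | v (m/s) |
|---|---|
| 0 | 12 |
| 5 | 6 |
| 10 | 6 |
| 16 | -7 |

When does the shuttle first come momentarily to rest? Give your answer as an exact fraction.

v changes sign on 10–16 s (from 6 to -7); the graph is linear there, so v = 0 at t = 10 + (-6)·(16 − 10)/(-7 − 6) = 166/13 s.

t = 166/13 s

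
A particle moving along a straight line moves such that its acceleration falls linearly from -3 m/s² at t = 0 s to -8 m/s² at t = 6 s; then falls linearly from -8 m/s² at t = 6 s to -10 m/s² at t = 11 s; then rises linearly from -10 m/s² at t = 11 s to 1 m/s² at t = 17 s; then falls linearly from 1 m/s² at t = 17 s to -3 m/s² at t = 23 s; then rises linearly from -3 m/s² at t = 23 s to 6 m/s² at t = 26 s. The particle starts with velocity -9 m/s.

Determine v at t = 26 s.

Δv equals the area under the a-t graph; then v = v₀ + Δv.
0–6 s: ½(-3 + -8)(6) = -33 m/s
6–11 s: ½(-8 + -10)(5) = -45 m/s
11–17 s: ½(-10 + 1)(6) = -27 m/s
17–23 s: ½(1 + -3)(6) = -6 m/s
23–26 s: ½(-3 + 6)(3) = 4.5 m/s
Δv = -106.5 m/s, so v(26) = -9 + (-106.5) = -115.5 m/s.

-115.5 m/s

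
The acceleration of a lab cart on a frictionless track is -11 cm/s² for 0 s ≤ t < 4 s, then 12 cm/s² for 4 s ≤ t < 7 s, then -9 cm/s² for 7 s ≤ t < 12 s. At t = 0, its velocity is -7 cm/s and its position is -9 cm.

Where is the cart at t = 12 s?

On each constant-a segment, Δv = aΔt and Δx = v₀Δt + ½aΔt²; chain segment to segment.
0–4 s: v starts -7 cm/s; Δx = -7·4 + ½·-11·4² = -116 cm; v ends -51 cm/s.
4–7 s: v starts -51 cm/s; Δx = -51·3 + ½·12·3² = -99 cm; v ends -15 cm/s.
7–12 s: v starts -15 cm/s; Δx = -15·5 + ½·-9·5² = -187.5 cm; v ends -60 cm/s.
x(12) = -9 + Σ Δx = -411.5 cm.

-411.5 cm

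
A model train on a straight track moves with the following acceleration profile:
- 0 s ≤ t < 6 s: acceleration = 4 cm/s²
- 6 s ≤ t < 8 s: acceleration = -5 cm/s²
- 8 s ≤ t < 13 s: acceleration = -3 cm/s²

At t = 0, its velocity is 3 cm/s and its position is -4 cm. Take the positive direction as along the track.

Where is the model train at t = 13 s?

177.5 cm

On each constant-a segment, Δv = aΔt and Δx = v₀Δt + ½aΔt²; chain segment to segment.
0–6 s: v starts 3 cm/s; Δx = 3·6 + ½·4·6² = 90 cm; v ends 27 cm/s.
6–8 s: v starts 27 cm/s; Δx = 27·2 + ½·-5·2² = 44 cm; v ends 17 cm/s.
8–13 s: v starts 17 cm/s; Δx = 17·5 + ½·-3·5² = 47.5 cm; v ends 2 cm/s.
x(13) = -4 + Σ Δx = 177.5 cm.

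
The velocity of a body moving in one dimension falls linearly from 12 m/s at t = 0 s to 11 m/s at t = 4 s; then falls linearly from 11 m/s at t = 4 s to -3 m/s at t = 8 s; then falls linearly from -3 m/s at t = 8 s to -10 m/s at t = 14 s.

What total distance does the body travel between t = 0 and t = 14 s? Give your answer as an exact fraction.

Total distance travelled is ∫|v| dt — sum the magnitudes of each area piece.
0–4 s: |½(12 + 11)(4)| = 46 m
4–8 s: v = 0 at t = 50/7 s; triangle areas 121/7 + 9/7 = 130/7 m
8–14 s: |½(-3 + -10)(6)| = 39 m
Total distance = 725/7 m

725/7 m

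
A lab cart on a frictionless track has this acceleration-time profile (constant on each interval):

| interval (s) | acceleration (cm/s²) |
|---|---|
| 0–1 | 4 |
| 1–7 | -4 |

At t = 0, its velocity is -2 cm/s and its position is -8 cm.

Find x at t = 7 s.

On each constant-a segment, Δv = aΔt and Δx = v₀Δt + ½aΔt²; chain segment to segment.
0–1 s: v starts -2 cm/s; Δx = -2·1 + ½·4·1² = 0 cm; v ends 2 cm/s.
1–7 s: v starts 2 cm/s; Δx = 2·6 + ½·-4·6² = -60 cm; v ends -22 cm/s.
x(7) = -8 + Σ Δx = -68 cm.

-68 cm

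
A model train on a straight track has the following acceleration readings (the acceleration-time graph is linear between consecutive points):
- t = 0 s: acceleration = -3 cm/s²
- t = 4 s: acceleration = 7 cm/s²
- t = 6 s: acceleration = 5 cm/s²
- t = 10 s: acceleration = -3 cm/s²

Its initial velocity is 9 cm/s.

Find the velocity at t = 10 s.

33 cm/s

Δv equals the area under the a-t graph; then v = v₀ + Δv.
0–4 s: ½(-3 + 7)(4) = 8 cm/s
4–6 s: ½(7 + 5)(2) = 12 cm/s
6–10 s: ½(5 + -3)(4) = 4 cm/s
Δv = 24 cm/s, so v(10) = 9 + (24) = 33 cm/s.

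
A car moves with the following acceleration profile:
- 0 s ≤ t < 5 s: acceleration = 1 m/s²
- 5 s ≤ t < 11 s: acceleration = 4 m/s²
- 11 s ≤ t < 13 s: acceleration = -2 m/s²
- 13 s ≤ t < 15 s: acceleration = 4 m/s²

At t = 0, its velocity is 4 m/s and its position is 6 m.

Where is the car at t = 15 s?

On each constant-a segment, Δv = aΔt and Δx = v₀Δt + ½aΔt²; chain segment to segment.
0–5 s: v starts 4 m/s; Δx = 4·5 + ½·1·5² = 32.5 m; v ends 9 m/s.
5–11 s: v starts 9 m/s; Δx = 9·6 + ½·4·6² = 126 m; v ends 33 m/s.
11–13 s: v starts 33 m/s; Δx = 33·2 + ½·-2·2² = 62 m; v ends 29 m/s.
13–15 s: v starts 29 m/s; Δx = 29·2 + ½·4·2² = 66 m; v ends 37 m/s.
x(15) = 6 + Σ Δx = 292.5 m.

292.5 m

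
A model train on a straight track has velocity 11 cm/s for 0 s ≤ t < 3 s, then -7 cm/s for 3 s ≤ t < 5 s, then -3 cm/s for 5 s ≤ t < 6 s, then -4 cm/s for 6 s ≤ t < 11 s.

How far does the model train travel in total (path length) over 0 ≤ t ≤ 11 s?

70 cm

Distance (not displacement) is the total path length: add the absolute areas under v-t.
0–3 s: |11| × 3 = 33 cm
3–5 s: |-7| × 2 = 14 cm
5–6 s: |-3| × 1 = 3 cm
6–11 s: |-4| × 5 = 20 cm
Total distance = 70 cm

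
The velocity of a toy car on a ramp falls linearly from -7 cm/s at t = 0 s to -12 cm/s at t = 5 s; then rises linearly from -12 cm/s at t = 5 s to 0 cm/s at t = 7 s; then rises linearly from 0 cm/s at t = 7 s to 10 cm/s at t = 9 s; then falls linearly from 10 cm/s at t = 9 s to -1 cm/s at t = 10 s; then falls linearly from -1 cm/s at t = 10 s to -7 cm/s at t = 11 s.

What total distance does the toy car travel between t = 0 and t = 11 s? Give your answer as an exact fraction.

Total distance travelled is ∫|v| dt — sum the magnitudes of each area piece.
0–5 s: |½(-7 + -12)(5)| = 47.5 cm
5–7 s: |½(-12 + 0)(2)| = 12 cm
7–9 s: |½(0 + 10)(2)| = 10 cm
9–10 s: v = 0 at t = 109/11 s; triangle areas 50/11 + 1/22 = 101/22 cm
10–11 s: |½(-1 + -7)(1)| = 4 cm
Total distance = 859/11 cm

859/11 cm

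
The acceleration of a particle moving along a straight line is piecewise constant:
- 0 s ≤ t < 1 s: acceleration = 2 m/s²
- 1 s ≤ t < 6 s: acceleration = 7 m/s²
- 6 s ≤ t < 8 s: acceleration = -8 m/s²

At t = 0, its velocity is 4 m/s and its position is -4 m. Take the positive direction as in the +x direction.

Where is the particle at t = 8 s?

On each constant-a segment, Δv = aΔt and Δx = v₀Δt + ½aΔt²; chain segment to segment.
0–1 s: v starts 4 m/s; Δx = 4·1 + ½·2·1² = 5 m; v ends 6 m/s.
1–6 s: v starts 6 m/s; Δx = 6·5 + ½·7·5² = 117.5 m; v ends 41 m/s.
6–8 s: v starts 41 m/s; Δx = 41·2 + ½·-8·2² = 66 m; v ends 25 m/s.
x(8) = -4 + Σ Δx = 184.5 m.

184.5 m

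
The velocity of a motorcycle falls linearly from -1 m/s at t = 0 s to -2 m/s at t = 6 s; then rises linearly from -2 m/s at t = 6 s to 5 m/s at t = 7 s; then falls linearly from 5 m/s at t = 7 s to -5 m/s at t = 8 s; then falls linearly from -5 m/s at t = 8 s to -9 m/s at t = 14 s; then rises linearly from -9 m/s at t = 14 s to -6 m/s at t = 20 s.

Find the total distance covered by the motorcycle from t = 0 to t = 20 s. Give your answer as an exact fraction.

704/7 m

Distance (not displacement) is the total path length: add the absolute areas under v-t.
0–6 s: |½(-1 + -2)(6)| = 9 m
6–7 s: v = 0 at t = 44/7 s; triangle areas 2/7 + 25/14 = 29/14 m
7–8 s: v = 0 at t = 7.5 s; triangle areas 1.25 + 1.25 = 2.5 m
8–14 s: |½(-5 + -9)(6)| = 42 m
14–20 s: |½(-9 + -6)(6)| = 45 m
Total distance = 704/7 m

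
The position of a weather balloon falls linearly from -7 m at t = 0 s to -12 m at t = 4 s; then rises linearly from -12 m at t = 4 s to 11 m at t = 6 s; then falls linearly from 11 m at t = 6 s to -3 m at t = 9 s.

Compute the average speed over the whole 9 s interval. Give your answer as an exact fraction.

Average speed = (total path length)/(elapsed time); on a piecewise-linear x-t graph the path length is Σ|Δx|.
0–4 s: |Δx| = |-12 − -7| = 5 m
4–6 s: |Δx| = |11 − -12| = 23 m
6–9 s: |Δx| = |-3 − 11| = 14 m
Total path = 42 m; average speed = 42/9 = 14/3 m/s.

14/3 m/s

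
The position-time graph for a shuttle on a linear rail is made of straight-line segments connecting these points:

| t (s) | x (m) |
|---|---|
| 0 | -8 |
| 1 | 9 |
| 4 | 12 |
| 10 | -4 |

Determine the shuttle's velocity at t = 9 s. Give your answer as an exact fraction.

-8/3 m/s

Velocity is the slope of the x-t graph on 4–10 s: (-4 − 12)/(10 − 4) = -8/3 m/s.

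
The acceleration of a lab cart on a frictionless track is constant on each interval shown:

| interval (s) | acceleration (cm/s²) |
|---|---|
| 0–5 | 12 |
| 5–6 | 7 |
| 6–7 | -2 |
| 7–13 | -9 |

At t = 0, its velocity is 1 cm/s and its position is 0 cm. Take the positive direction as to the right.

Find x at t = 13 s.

520.5 cm

On each constant-a segment, Δv = aΔt and Δx = v₀Δt + ½aΔt²; chain segment to segment.
0–5 s: v starts 1 cm/s; Δx = 1·5 + ½·12·5² = 155 cm; v ends 61 cm/s.
5–6 s: v starts 61 cm/s; Δx = 61·1 + ½·7·1² = 64.5 cm; v ends 68 cm/s.
6–7 s: v starts 68 cm/s; Δx = 68·1 + ½·-2·1² = 67 cm; v ends 66 cm/s.
7–13 s: v starts 66 cm/s; Δx = 66·6 + ½·-9·6² = 234 cm; v ends 12 cm/s.
x(13) = 0 + Σ Δx = 520.5 cm.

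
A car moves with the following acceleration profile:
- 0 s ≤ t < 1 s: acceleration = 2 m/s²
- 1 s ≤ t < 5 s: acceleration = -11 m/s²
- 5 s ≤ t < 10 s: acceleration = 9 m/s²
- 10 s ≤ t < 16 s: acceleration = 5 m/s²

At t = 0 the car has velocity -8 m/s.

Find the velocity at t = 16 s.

25 m/s

Δv equals the area under the a-t graph; then v = v₀ + Δv.
0–1 s: 2 × 1 = 2 m/s
1–5 s: -11 × 4 = -44 m/s
5–10 s: 9 × 5 = 45 m/s
10–16 s: 5 × 6 = 30 m/s
Δv = 33 m/s, so v(16) = -8 + (33) = 25 m/s.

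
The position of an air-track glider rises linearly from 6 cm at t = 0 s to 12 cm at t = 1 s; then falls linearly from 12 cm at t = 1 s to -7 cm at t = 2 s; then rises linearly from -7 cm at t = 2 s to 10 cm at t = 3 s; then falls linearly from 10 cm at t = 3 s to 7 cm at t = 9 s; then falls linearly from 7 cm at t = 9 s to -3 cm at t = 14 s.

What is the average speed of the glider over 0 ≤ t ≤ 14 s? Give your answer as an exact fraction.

55/14 cm/s

Average speed = (total path length)/(elapsed time); on a piecewise-linear x-t graph the path length is Σ|Δx|.
0–1 s: |Δx| = |12 − 6| = 6 cm
1–2 s: |Δx| = |-7 − 12| = 19 cm
2–3 s: |Δx| = |10 − -7| = 17 cm
3–9 s: |Δx| = |7 − 10| = 3 cm
9–14 s: |Δx| = |-3 − 7| = 10 cm
Total path = 55 cm; average speed = 55/14 = 55/14 cm/s.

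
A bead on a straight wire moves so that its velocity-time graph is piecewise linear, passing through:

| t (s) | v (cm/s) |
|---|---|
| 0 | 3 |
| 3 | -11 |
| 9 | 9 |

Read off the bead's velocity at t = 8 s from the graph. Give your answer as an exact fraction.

17/3 cm/s

On 3–9 s the graph is linear from -11 to 9 cm/s: v(8) = -11 + (9 − -11)·(8 − 3)/(9 − 3) = 17/3 cm/s.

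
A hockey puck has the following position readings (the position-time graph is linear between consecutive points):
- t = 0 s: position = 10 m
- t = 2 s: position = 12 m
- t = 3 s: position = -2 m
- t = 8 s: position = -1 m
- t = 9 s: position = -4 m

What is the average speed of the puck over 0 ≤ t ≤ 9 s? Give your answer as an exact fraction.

Average speed = (total path length)/(elapsed time); on a piecewise-linear x-t graph the path length is Σ|Δx|.
0–2 s: |Δx| = |12 − 10| = 2 m
2–3 s: |Δx| = |-2 − 12| = 14 m
3–8 s: |Δx| = |-1 − -2| = 1 m
8–9 s: |Δx| = |-4 − -1| = 3 m
Total path = 20 m; average speed = 20/9 = 20/9 m/s.

20/9 m/s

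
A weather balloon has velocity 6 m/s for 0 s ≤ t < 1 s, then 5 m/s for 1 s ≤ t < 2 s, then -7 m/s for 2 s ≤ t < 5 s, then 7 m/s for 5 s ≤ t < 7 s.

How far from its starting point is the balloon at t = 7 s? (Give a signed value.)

4 m

Displacement is the signed area under the v-t curve.
0–1 s: 6 × 1 = 6 m
1–2 s: 5 × 1 = 5 m
2–5 s: -7 × 3 = -21 m
5–7 s: 7 × 2 = 14 m
Net displacement = 4 m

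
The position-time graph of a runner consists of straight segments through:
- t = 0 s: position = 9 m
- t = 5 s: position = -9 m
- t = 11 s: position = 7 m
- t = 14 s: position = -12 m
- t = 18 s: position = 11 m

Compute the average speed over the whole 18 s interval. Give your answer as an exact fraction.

38/9 m/s

Average speed = (total path length)/(elapsed time); on a piecewise-linear x-t graph the path length is Σ|Δx|.
0–5 s: |Δx| = |-9 − 9| = 18 m
5–11 s: |Δx| = |7 − -9| = 16 m
11–14 s: |Δx| = |-12 − 7| = 19 m
14–18 s: |Δx| = |11 − -12| = 23 m
Total path = 76 m; average speed = 76/18 = 38/9 m/s.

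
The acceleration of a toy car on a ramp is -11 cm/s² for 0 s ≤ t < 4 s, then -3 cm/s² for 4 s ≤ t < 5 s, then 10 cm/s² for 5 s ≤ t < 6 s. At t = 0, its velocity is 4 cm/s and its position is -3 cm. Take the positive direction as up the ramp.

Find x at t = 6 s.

On each constant-a segment, Δv = aΔt and Δx = v₀Δt + ½aΔt²; chain segment to segment.
0–4 s: v starts 4 cm/s; Δx = 4·4 + ½·-11·4² = -72 cm; v ends -40 cm/s.
4–5 s: v starts -40 cm/s; Δx = -40·1 + ½·-3·1² = -41.5 cm; v ends -43 cm/s.
5–6 s: v starts -43 cm/s; Δx = -43·1 + ½·10·1² = -38 cm; v ends -33 cm/s.
x(6) = -3 + Σ Δx = -154.5 cm.

-154.5 cm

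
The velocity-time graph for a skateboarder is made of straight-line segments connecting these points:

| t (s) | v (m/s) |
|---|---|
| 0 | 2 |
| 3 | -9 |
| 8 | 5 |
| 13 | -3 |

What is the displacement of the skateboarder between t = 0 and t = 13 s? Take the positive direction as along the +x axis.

Net displacement equals the area under the velocity-time graph (areas below the axis count negative).
0–3 s: ½(2 + -9)(3) = -10.5 m
3–8 s: ½(-9 + 5)(5) = -10 m
8–13 s: ½(5 + -3)(5) = 5 m
Net displacement = -15.5 m

-15.5 m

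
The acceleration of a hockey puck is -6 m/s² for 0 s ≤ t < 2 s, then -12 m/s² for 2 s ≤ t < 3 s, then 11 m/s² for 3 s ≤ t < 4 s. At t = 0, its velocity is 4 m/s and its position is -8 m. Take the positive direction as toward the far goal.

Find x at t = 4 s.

-40.5 m

On each constant-a segment, Δv = aΔt and Δx = v₀Δt + ½aΔt²; chain segment to segment.
0–2 s: v starts 4 m/s; Δx = 4·2 + ½·-6·2² = -4 m; v ends -8 m/s.
2–3 s: v starts -8 m/s; Δx = -8·1 + ½·-12·1² = -14 m; v ends -20 m/s.
3–4 s: v starts -20 m/s; Δx = -20·1 + ½·11·1² = -14.5 m; v ends -9 m/s.
x(4) = -8 + Σ Δx = -40.5 m.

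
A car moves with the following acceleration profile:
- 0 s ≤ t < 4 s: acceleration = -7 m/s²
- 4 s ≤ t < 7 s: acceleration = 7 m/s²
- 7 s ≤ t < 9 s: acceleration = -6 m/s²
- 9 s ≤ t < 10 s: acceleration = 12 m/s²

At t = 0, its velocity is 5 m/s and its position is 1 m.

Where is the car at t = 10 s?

-96.5 m

On each constant-a segment, Δv = aΔt and Δx = v₀Δt + ½aΔt²; chain segment to segment.
0–4 s: v starts 5 m/s; Δx = 5·4 + ½·-7·4² = -36 m; v ends -23 m/s.
4–7 s: v starts -23 m/s; Δx = -23·3 + ½·7·3² = -37.5 m; v ends -2 m/s.
7–9 s: v starts -2 m/s; Δx = -2·2 + ½·-6·2² = -16 m; v ends -14 m/s.
9–10 s: v starts -14 m/s; Δx = -14·1 + ½·12·1² = -8 m; v ends -2 m/s.
x(10) = 1 + Σ Δx = -96.5 m.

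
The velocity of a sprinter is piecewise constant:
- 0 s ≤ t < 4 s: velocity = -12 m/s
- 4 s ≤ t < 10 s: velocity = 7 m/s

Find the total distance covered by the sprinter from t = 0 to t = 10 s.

Distance (not displacement) is the total path length: add the absolute areas under v-t.
0–4 s: |-12| × 4 = 48 m
4–10 s: |7| × 6 = 42 m
Total distance = 90 m

90 m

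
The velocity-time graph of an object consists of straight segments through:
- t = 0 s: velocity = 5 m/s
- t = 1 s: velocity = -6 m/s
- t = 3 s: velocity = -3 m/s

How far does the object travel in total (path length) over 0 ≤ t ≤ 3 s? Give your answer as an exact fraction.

259/22 m

Total distance travelled is ∫|v| dt — sum the magnitudes of each area piece.
0–1 s: v = 0 at t = 5/11 s; triangle areas 25/22 + 18/11 = 61/22 m
1–3 s: |½(-6 + -3)(2)| = 9 m
Total distance = 259/22 m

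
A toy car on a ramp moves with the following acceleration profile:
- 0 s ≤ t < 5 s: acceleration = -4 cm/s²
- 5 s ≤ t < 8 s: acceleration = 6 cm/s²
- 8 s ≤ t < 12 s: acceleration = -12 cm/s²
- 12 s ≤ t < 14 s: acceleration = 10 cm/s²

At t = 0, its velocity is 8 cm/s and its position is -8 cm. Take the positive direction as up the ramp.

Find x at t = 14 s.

On each constant-a segment, Δv = aΔt and Δx = v₀Δt + ½aΔt²; chain segment to segment.
0–5 s: v starts 8 cm/s; Δx = 8·5 + ½·-4·5² = -10 cm; v ends -12 cm/s.
5–8 s: v starts -12 cm/s; Δx = -12·3 + ½·6·3² = -9 cm; v ends 6 cm/s.
8–12 s: v starts 6 cm/s; Δx = 6·4 + ½·-12·4² = -72 cm; v ends -42 cm/s.
12–14 s: v starts -42 cm/s; Δx = -42·2 + ½·10·2² = -64 cm; v ends -22 cm/s.
x(14) = -8 + Σ Δx = -163 cm.

-163 cm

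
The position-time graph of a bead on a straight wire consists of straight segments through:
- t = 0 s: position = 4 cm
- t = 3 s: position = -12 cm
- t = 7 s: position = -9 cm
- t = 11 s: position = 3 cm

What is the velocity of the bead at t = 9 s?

3 cm/s

Velocity is the slope of the x-t graph on 7–11 s: (3 − -9)/(11 − 7) = 3 cm/s.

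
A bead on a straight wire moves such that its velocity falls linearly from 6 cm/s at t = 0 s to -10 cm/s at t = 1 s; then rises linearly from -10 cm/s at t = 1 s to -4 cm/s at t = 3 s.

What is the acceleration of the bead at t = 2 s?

3 cm/s²

Acceleration is the slope of the v-t graph on 1–3 s: (-4 − -10)/(3 − 1) = 3 cm/s².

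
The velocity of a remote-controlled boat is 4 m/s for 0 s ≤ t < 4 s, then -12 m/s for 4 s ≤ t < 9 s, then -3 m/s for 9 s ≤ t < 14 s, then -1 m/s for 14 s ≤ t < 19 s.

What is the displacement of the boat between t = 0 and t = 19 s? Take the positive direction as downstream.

-64 m

Displacement is the signed area under the v-t curve.
0–4 s: 4 × 4 = 16 m
4–9 s: -12 × 5 = -60 m
9–14 s: -3 × 5 = -15 m
14–19 s: -1 × 5 = -5 m
Net displacement = -64 m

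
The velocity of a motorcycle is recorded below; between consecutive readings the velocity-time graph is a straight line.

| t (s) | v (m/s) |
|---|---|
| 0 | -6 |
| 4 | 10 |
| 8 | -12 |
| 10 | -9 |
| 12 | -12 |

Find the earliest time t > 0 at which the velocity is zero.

t = 1.5 s

v changes sign on 0–4 s (from -6 to 10); the graph is linear there, so v = 0 at t = 0 + (6)·(4 − 0)/(10 − -6) = 1.5 s.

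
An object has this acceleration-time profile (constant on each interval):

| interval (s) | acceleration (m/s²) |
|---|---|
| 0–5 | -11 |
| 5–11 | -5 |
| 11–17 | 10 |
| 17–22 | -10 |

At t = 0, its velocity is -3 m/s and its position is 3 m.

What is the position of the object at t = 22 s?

On each constant-a segment, Δv = aΔt and Δx = v₀Δt + ½aΔt²; chain segment to segment.
0–5 s: v starts -3 m/s; Δx = -3·5 + ½·-11·5² = -152.5 m; v ends -58 m/s.
5–11 s: v starts -58 m/s; Δx = -58·6 + ½·-5·6² = -438 m; v ends -88 m/s.
11–17 s: v starts -88 m/s; Δx = -88·6 + ½·10·6² = -348 m; v ends -28 m/s.
17–22 s: v starts -28 m/s; Δx = -28·5 + ½·-10·5² = -265 m; v ends -78 m/s.
x(22) = 3 + Σ Δx = -1200.5 m.

-1200.5 m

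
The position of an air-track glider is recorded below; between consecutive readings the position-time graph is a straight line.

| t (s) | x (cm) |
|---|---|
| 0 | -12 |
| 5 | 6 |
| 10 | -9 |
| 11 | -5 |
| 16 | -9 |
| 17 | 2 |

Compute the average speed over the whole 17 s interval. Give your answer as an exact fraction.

52/17 cm/s

Average speed = (total path length)/(elapsed time); on a piecewise-linear x-t graph the path length is Σ|Δx|.
0–5 s: |Δx| = |6 − -12| = 18 cm
5–10 s: |Δx| = |-9 − 6| = 15 cm
10–11 s: |Δx| = |-5 − -9| = 4 cm
11–16 s: |Δx| = |-9 − -5| = 4 cm
16–17 s: |Δx| = |2 − -9| = 11 cm
Total path = 52 cm; average speed = 52/17 = 52/17 cm/s.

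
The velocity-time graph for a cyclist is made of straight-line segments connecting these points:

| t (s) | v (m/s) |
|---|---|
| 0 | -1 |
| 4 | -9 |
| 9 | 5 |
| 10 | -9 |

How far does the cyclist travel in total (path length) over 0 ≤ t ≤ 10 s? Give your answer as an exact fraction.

299/7 m

Distance (not displacement) is the total path length: add the absolute areas under v-t.
0–4 s: |½(-1 + -9)(4)| = 20 m
4–9 s: v = 0 at t = 101/14 s; triangle areas 405/28 + 125/28 = 265/14 m
9–10 s: v = 0 at t = 131/14 s; triangle areas 25/28 + 81/28 = 53/14 m
Total distance = 299/7 m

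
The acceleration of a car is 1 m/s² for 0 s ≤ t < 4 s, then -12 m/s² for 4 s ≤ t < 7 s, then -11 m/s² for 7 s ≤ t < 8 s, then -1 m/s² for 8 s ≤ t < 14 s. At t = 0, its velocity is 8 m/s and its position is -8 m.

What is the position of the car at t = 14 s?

On each constant-a segment, Δv = aΔt and Δx = v₀Δt + ½aΔt²; chain segment to segment.
0–4 s: v starts 8 m/s; Δx = 8·4 + ½·1·4² = 40 m; v ends 12 m/s.
4–7 s: v starts 12 m/s; Δx = 12·3 + ½·-12·3² = -18 m; v ends -24 m/s.
7–8 s: v starts -24 m/s; Δx = -24·1 + ½·-11·1² = -29.5 m; v ends -35 m/s.
8–14 s: v starts -35 m/s; Δx = -35·6 + ½·-1·6² = -228 m; v ends -41 m/s.
x(14) = -8 + Σ Δx = -243.5 m.

-243.5 m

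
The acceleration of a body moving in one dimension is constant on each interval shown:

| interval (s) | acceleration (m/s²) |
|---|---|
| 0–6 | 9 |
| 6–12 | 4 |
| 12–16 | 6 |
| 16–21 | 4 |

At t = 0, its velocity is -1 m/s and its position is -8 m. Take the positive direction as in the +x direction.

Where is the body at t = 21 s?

1449 m

On each constant-a segment, Δv = aΔt and Δx = v₀Δt + ½aΔt²; chain segment to segment.
0–6 s: v starts -1 m/s; Δx = -1·6 + ½·9·6² = 156 m; v ends 53 m/s.
6–12 s: v starts 53 m/s; Δx = 53·6 + ½·4·6² = 390 m; v ends 77 m/s.
12–16 s: v starts 77 m/s; Δx = 77·4 + ½·6·4² = 356 m; v ends 101 m/s.
16–21 s: v starts 101 m/s; Δx = 101·5 + ½·4·5² = 555 m; v ends 121 m/s.
x(21) = -8 + Σ Δx = 1449 m.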